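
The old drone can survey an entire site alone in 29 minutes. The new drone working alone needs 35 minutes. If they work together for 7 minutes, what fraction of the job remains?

81/145

Combined rate: 1/29 + 1/35 = (35 + 29)/1015 = 64/1015 per minute.
In 7 minutes they complete 7·64/1015 = 64/145 of the job.
So 81/145 remains.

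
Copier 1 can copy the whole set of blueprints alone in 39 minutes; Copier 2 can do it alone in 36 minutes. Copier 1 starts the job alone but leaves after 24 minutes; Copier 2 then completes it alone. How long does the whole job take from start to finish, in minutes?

In 24 minutes Copier 1 does 24/39 = 8/13 of the job, leaving 5/13.
Copier 2 works at 1/36 per minute, so finishing takes 5/13 ÷ 1/36 = 180/13 minutes.
Total time = 24 + 180/13 = 492/13 minutes.

492/13 minutes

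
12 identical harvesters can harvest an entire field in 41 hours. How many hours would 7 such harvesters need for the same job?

492/7 hours

Total work is 12·41 = 492 harvester-hours.
With 7 harvesters: 492/7 hours.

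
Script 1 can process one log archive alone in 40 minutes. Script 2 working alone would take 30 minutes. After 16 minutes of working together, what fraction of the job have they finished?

14/15

Combined rate: 1/40 + 1/30 = (3 + 4)/120 = 7/120 per minute.
In 16 minutes they complete 16·7/120 = 14/15 of the job.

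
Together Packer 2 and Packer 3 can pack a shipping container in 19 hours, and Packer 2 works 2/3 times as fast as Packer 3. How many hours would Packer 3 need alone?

95/3 hours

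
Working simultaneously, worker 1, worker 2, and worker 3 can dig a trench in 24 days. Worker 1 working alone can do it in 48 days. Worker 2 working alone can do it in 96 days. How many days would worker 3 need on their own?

Combined rate is 1/24 per day.
Known contribution: 1/48 + 1/96 = (2 + 1)/96 = 3/96 = 1/32 per day.
So worker 3's rate is 1/24 − 1/32 = 1/96, meaning 96 days alone.

96 days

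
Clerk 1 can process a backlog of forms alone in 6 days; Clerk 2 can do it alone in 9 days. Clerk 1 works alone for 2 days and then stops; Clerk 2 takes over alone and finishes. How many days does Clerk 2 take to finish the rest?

In 2 days Clerk 1 does 2/6 = 1/3 of the job, leaving 2/3.
Clerk 2 works at 1/9 per day, so finishing takes 2/3 ÷ 1/9 = 6 days.

6 days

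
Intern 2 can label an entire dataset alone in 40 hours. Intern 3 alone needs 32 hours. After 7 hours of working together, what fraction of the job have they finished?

Combined rate: 1/40 + 1/32 = (4 + 5)/160 = 9/160 per hour.
In 7 hours they complete 7·9/160 = 63/160 of the job.

63/160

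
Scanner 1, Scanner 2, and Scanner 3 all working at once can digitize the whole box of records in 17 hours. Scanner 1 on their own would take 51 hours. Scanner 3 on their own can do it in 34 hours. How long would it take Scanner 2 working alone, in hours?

102 hours

Combined rate is 1/17 per hour.
Known contribution: 1/51 + 1/34 = (2 + 3)/102 = 5/102 per hour.
So Scanner 2's rate is 1/17 − 5/102 = 1/102, meaning 102 hours alone.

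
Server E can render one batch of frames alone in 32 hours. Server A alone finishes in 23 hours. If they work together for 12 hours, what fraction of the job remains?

19/184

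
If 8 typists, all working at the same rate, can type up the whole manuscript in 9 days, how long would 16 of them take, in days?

9/2 days

Total work is 8·9 = 72 typist-days.
With 16 typists: 72/16 = 9/2 days.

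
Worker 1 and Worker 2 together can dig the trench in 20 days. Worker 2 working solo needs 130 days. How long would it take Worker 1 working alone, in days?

Combined rate is 1/20 per day.
Known contribution: 1/130 per day.
So Worker 1's rate is 1/20 − 1/130 = 11/260, meaning 260/11 days alone.

260/11 days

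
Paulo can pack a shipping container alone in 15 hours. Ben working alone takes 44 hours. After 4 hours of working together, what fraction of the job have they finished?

Combined rate: 1/15 + 1/44 = (44 + 15)/660 = 59/660 per hour.
In 4 hours they complete 4·59/660 = 59/165 of the job.

59/165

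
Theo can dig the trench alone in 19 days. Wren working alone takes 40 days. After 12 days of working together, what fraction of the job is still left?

Combined rate: 1/19 + 1/40 = (40 + 19)/760 = 59/760 per day.
In 12 days they complete 12·59/760 = 177/190 of the job.
So 13/190 remains.

13/190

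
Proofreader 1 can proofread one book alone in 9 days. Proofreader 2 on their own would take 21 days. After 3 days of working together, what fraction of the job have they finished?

10/21

Combined rate: 1/9 + 1/21 = (7 + 3)/63 = 10/63 per day.
In 3 days they complete 3·10/63 = 10/21 of the job.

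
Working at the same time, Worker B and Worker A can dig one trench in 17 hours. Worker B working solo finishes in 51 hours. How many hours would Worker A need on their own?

Combined rate is 1/17 per hour.
Known contribution: 1/51 per hour.
So Worker A's rate is 1/17 − 1/51 = 2/51, meaning 51/2 hours alone.

51/2 hours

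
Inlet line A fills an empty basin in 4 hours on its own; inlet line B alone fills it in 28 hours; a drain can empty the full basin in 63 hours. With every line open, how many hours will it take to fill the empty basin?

Net rate = 1/4 + 1/28 − 1/63 = (63 + 9 − 4)/252 = 68/252 = 17/63 per hour.
Filling time = 1 ÷ (17/63) = 63/17 hours.

63/17 hours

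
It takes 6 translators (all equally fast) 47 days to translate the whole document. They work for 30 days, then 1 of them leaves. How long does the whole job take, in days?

252/5 days

One translator does 1/282 of the job per day.
After 30 days with 6 translators, 30/47 is done (17/47 left).
With 5 translators the rate is 5/282, so the rest takes 17/47 ÷ 5/282 = 102/5 days.
Total = 30 + 102/5 = 252/5 days.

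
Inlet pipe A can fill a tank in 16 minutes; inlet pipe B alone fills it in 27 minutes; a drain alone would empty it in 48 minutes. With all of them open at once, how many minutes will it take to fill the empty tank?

216/17 minutes

Net rate = 1/16 + 1/27 − 1/48 = (27 + 16 − 9)/432 = 34/432 = 17/216 per minute.
Filling time = 1 ÷ (17/216) = 216/17 minutes.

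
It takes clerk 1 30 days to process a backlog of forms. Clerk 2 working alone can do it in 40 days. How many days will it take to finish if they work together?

With two workers the combined time is the product over the sum: 30·40/(30+40) = 1200/70 = 120/7 days.

120/7 days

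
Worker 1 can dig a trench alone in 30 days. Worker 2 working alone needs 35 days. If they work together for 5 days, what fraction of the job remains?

29/42

Combined rate: 1/30 + 1/35 = (7 + 6)/210 = 13/210 per day.
In 5 days they complete 5·13/210 = 13/42 of the job.
So 29/42 remains.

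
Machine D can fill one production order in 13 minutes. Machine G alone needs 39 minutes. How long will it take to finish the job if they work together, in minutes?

Combined rate: 1/13 + 1/39 = (3 + 1)/39 = 4/39 per minute.
Time = 1 ÷ (4/39) = 39/4 minutes.

39/4 minutes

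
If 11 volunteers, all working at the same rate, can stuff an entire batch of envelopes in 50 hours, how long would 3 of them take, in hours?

Total work is 11·50 = 550 volunteer-hours.
With 3 volunteers: 550/3 hours.

550/3 hours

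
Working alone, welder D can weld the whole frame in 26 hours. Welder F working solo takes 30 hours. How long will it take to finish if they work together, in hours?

195/14 hours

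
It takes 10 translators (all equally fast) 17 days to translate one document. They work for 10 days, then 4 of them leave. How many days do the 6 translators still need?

One translator does 1/170 of the job per day.
After 10 days with 10 translators, 10/17 is done (7/17 left).
With 6 translators the rate is 6/170 = 3/85, so the rest takes 7/17 ÷ 3/85 = 35/3 days.

35/3 days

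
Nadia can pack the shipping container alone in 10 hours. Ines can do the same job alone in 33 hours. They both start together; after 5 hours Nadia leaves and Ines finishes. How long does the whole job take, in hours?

In the first 5 hours the combined rate is 43/330, so 43/66 of the job is done, leaving 23/66.
After Nadia leaves the rate is 1/33 per hour; the remaining 23/66 takes 23/2 hours.
Total = 5 + 23/2 = 33/2 hours.

33/2 hours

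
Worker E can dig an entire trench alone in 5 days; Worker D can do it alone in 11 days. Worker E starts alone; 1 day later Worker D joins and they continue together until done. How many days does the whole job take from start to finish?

In 1 day Worker E does 1/5 of the job, leaving 4/5.
Worker E and Worker D together work at 16/55 per day, so finishing takes 4/5 ÷ 16/55 = 11/4 days.
Total time = 1 + 11/4 = 15/4 days.

15/4 days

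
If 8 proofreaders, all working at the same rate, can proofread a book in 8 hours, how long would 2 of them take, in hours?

32 hours

Total work is 8·8 = 64 proofreader-hours.
With 2 proofreaders: 64/2 = 32 hours.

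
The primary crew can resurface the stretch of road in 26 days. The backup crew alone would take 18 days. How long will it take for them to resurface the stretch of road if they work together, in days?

Combined rate: 1/26 + 1/18 = (9 + 13)/234 = 22/234 = 11/117 per day.
Time = 1 ÷ (11/117) = 117/11 days.

117/11 days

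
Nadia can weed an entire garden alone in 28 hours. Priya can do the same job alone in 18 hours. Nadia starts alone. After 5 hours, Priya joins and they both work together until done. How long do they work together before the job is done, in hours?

9 hours

In the first 5 hours Nadia alone does 5/28 of the job, leaving 23/28.
Once everyone is working, combined rate: 1/28 + 1/18 = (9 + 14)/252 = 23/252 per hour.
Remaining 23/28 at 23/252 per hour takes 9 hours.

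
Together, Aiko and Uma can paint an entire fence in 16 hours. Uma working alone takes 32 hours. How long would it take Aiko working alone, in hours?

Combined rate is 1/16 per hour.
Known contribution: 1/32 per hour.
So Aiko's rate is 1/16 − 1/32 = 1/32, meaning 32 hours alone.

32 hours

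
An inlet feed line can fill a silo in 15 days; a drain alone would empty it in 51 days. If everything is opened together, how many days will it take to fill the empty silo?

Net rate = 1/15 − 1/51 = (17 − 5)/255 = 12/255 = 4/85 per day.
Filling time = 1 ÷ (4/85) = 85/4 days.

85/4 days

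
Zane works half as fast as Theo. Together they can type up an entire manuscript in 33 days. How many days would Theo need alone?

Let Theo's rate be r; then Zane's rate is (1/2)r, so together (1/2 + 1)r = (3/2)r = 1/33.
Thus r = 2/99 per day.
Theo alone: 99/2 days; Zane alone: 99 days.

99/2 days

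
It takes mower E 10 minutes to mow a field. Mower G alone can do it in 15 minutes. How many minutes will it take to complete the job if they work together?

6 minutes

With two workers the combined time is the product over the sum: 10·15/(10+15) = 150/25 = 6 minutes.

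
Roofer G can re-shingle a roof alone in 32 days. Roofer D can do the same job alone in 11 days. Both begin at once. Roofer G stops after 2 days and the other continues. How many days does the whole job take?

In the first 2 days the combined rate is 43/352, so 43/176 of the job is done, leaving 133/176.
After roofer G leaves the rate is 1/11 per day; the remaining 133/176 takes 133/16 days.
Total = 2 + 133/16 = 165/16 days.

165/16 days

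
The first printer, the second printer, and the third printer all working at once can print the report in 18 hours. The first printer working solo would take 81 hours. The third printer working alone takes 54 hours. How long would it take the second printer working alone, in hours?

Combined rate is 1/18 per hour.
Known contribution: 1/81 + 1/54 = (2 + 3)/162 = 5/162 per hour.
So the second printer's rate is 1/18 − 5/162 = 2/81, meaning 81/2 hours alone.

81/2 hours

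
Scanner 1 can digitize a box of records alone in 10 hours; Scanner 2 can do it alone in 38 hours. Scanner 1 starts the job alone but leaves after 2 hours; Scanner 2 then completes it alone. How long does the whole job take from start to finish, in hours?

162/5 hours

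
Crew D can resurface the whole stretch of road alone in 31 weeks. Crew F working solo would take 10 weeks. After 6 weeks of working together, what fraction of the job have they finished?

123/155

Combined rate: 1/31 + 1/10 = (10 + 31)/310 = 41/310 per week.
In 6 weeks they complete 6·41/310 = 123/155 of the job.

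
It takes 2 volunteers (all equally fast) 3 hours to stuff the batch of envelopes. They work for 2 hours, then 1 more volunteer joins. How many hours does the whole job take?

8/3 hours

One volunteer does 1/6 of the job per hour.
After 2 hours with 2 volunteers, 2/3 is done (1/3 left).
With 3 volunteers the rate is 3/6 = 1/2, so the rest takes 1/3 ÷ 1/2 = 2/3 hours.
Total = 2 + 2/3 = 8/3 hours.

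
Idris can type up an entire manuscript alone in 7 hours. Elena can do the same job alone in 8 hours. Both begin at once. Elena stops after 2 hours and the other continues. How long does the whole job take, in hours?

In the first 2 hours the combined rate is 15/56, so 15/28 of the job is done, leaving 13/28.
After Elena leaves the rate is 1/7 per hour; the remaining 13/28 takes 13/4 hours.
Total = 2 + 13/4 = 21/4 hours.

21/4 hours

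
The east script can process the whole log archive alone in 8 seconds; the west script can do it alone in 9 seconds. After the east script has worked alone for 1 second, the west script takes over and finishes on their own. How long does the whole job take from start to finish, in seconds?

71/8 seconds

In 1 second the east script does 1/8 of the job, leaving 7/8.
The west script works at 1/9 per second, so finishing takes 7/8 ÷ 1/9 = 63/8 seconds.
Total time = 1 + 63/8 = 71/8 seconds.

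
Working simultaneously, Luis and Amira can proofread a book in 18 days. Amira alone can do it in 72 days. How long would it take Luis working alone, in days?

Combined rate is 1/18 per day.
Known contribution: 1/72 per day.
So Luis's rate is 1/18 − 1/72 = 1/24, meaning 24 days alone.

24 days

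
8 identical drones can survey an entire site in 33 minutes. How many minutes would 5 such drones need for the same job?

Total work is 8·33 = 264 drone-minutes.
With 5 drones: 264/5 minutes.

264/5 minutes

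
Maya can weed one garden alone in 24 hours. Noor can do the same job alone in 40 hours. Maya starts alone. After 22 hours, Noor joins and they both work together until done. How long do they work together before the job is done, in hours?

In the first 22 hours Maya alone does 22/24 = 11/12 of the job, leaving 1/12.
Once everyone is working, combined rate: 1/24 + 1/40 = (5 + 3)/120 = 8/120 = 1/15 per hour.
Remaining 1/12 at 1/15 per hour takes 5/4 hours.

5/4 hours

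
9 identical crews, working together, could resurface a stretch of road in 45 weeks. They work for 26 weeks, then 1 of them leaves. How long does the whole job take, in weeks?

379/8 weeks

One crew does 1/405 of the job per week.
After 26 weeks with 9 crews, 26/45 is done (19/45 left).
With 8 crews the rate is 8/405, so the rest takes 19/45 ÷ 8/405 = 171/8 weeks.
Total = 26 + 171/8 = 379/8 weeks.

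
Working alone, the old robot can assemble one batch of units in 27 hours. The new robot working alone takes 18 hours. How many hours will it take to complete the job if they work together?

54/5 hours

Combined rate: 1/27 + 1/18 = (2 + 3)/54 = 5/54 per hour.
Time = 1 ÷ (5/54) = 54/5 hours.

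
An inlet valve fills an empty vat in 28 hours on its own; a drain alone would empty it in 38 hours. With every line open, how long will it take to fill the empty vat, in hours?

Net rate = 1/28 − 1/38 = (19 − 14)/532 = 5/532 per hour.
Filling time = 1 ÷ (5/532) = 532/5 hours.

532/5 hours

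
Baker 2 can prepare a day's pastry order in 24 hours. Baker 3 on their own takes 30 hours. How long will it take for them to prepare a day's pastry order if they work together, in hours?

40/3 hours

Combined rate: 1/24 + 1/30 = (5 + 4)/120 = 9/120 = 3/40 per hour.
Time = 1 ÷ (3/40) = 40/3 hours.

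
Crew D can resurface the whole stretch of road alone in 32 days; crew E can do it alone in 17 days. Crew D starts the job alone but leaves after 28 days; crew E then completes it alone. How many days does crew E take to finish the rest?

In 28 days crew D does 28/32 = 7/8 of the job, leaving 1/8.
Crew E works at 1/17 per day, so finishing takes 1/8 ÷ 1/17 = 17/8 days.

17/8 days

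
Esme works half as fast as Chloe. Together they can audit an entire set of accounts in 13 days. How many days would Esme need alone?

39 days

Let Chloe's rate be r; then Esme's rate is (1/2)r, so together (1/2 + 1)r = (3/2)r = 1/13.
Thus r = 2/39 per day.
Chloe alone: 39/2 days; Esme alone: 39 days.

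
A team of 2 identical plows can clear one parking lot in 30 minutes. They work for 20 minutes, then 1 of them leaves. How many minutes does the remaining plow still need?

20 minutes

One plow does 1/60 of the job per minute.
After 20 minutes with 2 plows, 2/3 is done (1/3 left).
With 1 plow the rate is 1/60, so the rest takes 1/3 ÷ 1/60 = 20 minutes.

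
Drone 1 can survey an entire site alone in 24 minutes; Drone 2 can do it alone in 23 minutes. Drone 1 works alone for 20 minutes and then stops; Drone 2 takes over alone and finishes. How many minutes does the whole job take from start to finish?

In 20 minutes Drone 1 does 20/24 = 5/6 of the job, leaving 1/6.
Drone 2 works at 1/23 per minute, so finishing takes 1/6 ÷ 1/23 = 23/6 minutes.
Total time = 20 + 23/6 = 143/6 minutes.

143/6 minutes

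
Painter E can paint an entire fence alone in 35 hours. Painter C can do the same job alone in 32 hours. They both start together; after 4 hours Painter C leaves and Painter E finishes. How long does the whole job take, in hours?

245/8 hours

In the first 4 hours the combined rate is 67/1120, so 67/280 of the job is done, leaving 213/280.
After Painter C leaves the rate is 1/35 per hour; the remaining 213/280 takes 213/8 hours.
Total = 4 + 213/8 = 245/8 hours.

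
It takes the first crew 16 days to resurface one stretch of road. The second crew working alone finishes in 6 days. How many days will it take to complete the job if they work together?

48/11 days

With two workers the combined time is the product over the sum: 16·6/(16+6) = 96/22 = 48/11 days.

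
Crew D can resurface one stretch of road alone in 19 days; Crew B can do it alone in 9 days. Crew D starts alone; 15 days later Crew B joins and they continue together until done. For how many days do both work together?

9/7 days

In 15 days Crew D does 15/19 of the job, leaving 4/19.
Crew D and Crew B together work at 28/171 per day, so finishing takes 4/19 ÷ 28/171 = 9/7 days.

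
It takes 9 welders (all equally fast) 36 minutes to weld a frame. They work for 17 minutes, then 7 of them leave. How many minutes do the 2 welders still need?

171/2 minutes

One welder does 1/324 of the job per minute.
After 17 minutes with 9 welders, 17/36 is done (19/36 left).
With 2 welders the rate is 2/324 = 1/162, so the rest takes 19/36 ÷ 1/162 = 171/2 minutes.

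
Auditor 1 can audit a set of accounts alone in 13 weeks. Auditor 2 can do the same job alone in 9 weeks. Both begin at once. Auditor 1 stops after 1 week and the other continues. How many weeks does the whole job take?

In the first 1 week the combined rate is 22/117, so 22/117 of the job is done, leaving 95/117.
After auditor 1 leaves the rate is 1/9 per week; the remaining 95/117 takes 95/13 weeks.
Total = 1 + 95/13 = 108/13 weeks.

108/13 weeks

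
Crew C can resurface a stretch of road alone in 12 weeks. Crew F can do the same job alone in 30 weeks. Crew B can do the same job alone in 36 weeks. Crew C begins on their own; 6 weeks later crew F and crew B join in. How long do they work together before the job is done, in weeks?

45/13 weeks

In the first 6 weeks crew C alone does 6/12 = 1/2 of the job, leaving 1/2.
Once everyone is working, combined rate: 1/12 + 1/30 + 1/36 = (15 + 6 + 5)/180 = 26/180 = 13/90 per week.
Remaining 1/2 at 13/90 per week takes 45/13 weeks.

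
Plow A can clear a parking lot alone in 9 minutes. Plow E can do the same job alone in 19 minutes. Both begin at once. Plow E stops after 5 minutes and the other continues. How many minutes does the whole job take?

126/19 minutes

In the first 5 minutes the combined rate is 28/171, so 140/171 of the job is done, leaving 31/171.
After plow E leaves the rate is 1/9 per minute; the remaining 31/171 takes 31/19 minutes.
Total = 5 + 31/19 = 126/19 minutes.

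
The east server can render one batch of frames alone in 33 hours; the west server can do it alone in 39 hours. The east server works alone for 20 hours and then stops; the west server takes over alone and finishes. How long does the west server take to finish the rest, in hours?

In 20 hours the east server does 20/33 of the job, leaving 13/33.
The west server works at 1/39 per hour, so finishing takes 13/33 ÷ 1/39 = 169/11 hours.

169/11 hours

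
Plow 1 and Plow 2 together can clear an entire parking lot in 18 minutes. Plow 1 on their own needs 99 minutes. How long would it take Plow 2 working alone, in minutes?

Combined rate is 1/18 per minute.
Known contribution: 1/99 per minute.
So Plow 2's rate is 1/18 − 1/99 = 1/22, meaning 22 minutes alone.

22 minutes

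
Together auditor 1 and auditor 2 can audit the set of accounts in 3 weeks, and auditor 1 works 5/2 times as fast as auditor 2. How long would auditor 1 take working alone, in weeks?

21/5 weeks

Let auditor 2's rate be r; then auditor 1's rate is (5/2)r, so together (5/2 + 1)r = (7/2)r = 1/3.
Thus r = 2/21 per week.
Auditor 2 alone: 21/2 weeks; auditor 1 alone: 21/5 weeks.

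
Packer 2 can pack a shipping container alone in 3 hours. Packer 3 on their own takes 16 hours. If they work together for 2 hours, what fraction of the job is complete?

Combined rate: 1/3 + 1/16 = (16 + 3)/48 = 19/48 per hour.
In 2 hours they complete 2·19/48 = 19/24 of the job.

19/24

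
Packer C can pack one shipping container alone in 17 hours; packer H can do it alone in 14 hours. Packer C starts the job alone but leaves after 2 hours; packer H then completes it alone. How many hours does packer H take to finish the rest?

210/17 hours

In 2 hours packer C does 2/17 of the job, leaving 15/17.
Packer H works at 1/14 per hour, so finishing takes 15/17 ÷ 1/14 = 210/17 hours.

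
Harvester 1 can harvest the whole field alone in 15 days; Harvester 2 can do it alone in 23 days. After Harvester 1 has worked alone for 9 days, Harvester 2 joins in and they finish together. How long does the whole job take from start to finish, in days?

240/19 days

In 9 days Harvester 1 does 9/15 = 3/5 of the job, leaving 2/5.
Harvester 1 and Harvester 2 together work at 38/345 per day, so finishing takes 2/5 ÷ 38/345 = 69/19 days.
Total time = 9 + 69/19 = 240/19 days.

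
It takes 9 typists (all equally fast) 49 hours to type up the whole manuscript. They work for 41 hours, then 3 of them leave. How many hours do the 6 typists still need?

One typist does 1/441 of the job per hour.
After 41 hours with 9 typists, 41/49 is done (8/49 left).
With 6 typists the rate is 6/441 = 2/147, so the rest takes 8/49 ÷ 2/147 = 12 hours.

12 hours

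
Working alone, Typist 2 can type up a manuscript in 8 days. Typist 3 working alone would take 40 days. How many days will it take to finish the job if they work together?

20/3 days

Combined rate: 1/8 + 1/40 = (5 + 1)/40 = 6/40 = 3/20 per day.
Time = 1 ÷ (3/20) = 20/3 days.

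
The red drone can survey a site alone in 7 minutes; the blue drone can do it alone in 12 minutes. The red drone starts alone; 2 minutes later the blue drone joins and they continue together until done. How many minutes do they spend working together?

60/19 minutes

In 2 minutes the red drone does 2/7 of the job, leaving 5/7.
The red drone and the blue drone together work at 19/84 per minute, so finishing takes 5/7 ÷ 19/84 = 60/19 minutes.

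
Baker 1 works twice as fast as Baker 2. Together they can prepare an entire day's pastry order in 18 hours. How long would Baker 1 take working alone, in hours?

27 hours

Let Baker 2's rate be r; then Baker 1's rate is 2r, so together (2 + 1)r = 3r = 1/18.
Thus r = 1/54 per hour.
Baker 2 alone: 54 hours; Baker 1 alone: 27 hours.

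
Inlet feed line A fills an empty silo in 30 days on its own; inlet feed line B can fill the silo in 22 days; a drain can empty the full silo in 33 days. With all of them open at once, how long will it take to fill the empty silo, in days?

165/8 days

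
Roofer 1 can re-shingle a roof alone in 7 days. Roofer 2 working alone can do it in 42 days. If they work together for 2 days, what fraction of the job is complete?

Combined rate: 1/7 + 1/42 = (6 + 1)/42 = 7/42 = 1/6 per day.
In 2 days they complete 2·1/6 = 1/3 of the job.

1/3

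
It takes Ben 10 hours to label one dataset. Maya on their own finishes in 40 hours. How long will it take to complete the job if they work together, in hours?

Combined rate: 1/10 + 1/40 = (4 + 1)/40 = 5/40 = 1/8 per hour.
Time = 1 ÷ (1/8) = 8 hours.

8 hours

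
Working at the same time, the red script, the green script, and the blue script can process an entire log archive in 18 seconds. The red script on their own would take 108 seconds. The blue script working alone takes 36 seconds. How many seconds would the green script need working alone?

54 seconds

Combined rate is 1/18 per second.
Known contribution: 1/108 + 1/36 = (1 + 3)/108 = 4/108 = 1/27 per second.
So the green script's rate is 1/18 − 1/27 = 1/54, meaning 54 seconds alone.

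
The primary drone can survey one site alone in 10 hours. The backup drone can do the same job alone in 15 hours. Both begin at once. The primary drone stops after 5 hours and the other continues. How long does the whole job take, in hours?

15/2 hours

In the first 5 hours the combined rate is 1/6, so 5/6 of the job is done, leaving 1/6.
After the primary drone leaves the rate is 1/15 per hour; the remaining 1/6 takes 5/2 hours.
Total = 5 + 5/2 = 15/2 hours.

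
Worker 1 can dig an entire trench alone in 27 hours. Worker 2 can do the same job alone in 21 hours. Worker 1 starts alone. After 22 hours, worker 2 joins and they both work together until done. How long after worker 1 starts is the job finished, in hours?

In the first 22 hours worker 1 alone does 22/27 of the job, leaving 5/27.
Once everyone is working, combined rate: 1/27 + 1/21 = (7 + 9)/189 = 16/189 per hour.
Remaining 5/27 at 16/189 per hour takes 35/16 hours.
Total from the start = 22 + 35/16 = 387/16 hours.

387/16 hours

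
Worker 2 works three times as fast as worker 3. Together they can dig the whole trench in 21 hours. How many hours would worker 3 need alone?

Let worker 3's rate be r; then worker 2's rate is 3r, so together (3 + 1)r = 4r = 1/21.
Thus r = 1/84 per hour.
Worker 3 alone: 84 hours; worker 2 alone: 28 hours.

84 hours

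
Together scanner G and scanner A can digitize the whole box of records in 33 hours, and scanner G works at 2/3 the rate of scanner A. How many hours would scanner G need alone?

Let scanner A's rate be r; then scanner G's rate is (2/3)r, so together (2/3 + 1)r = (5/3)r = 1/33.
Thus r = 1/55 per hour.
Scanner A alone: 55 hours; scanner G alone: 165/2 hours.

165/2 hours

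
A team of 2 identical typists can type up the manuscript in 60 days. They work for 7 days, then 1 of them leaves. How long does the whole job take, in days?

One typist does 1/120 of the job per day.
After 7 days with 2 typists, 7/60 is done (53/60 left).
With 1 typist the rate is 1/120, so the rest takes 53/60 ÷ 1/120 = 106 days.
Total = 7 + 106 = 113 days.

113 days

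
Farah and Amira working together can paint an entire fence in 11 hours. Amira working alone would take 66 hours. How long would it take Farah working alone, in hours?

Combined rate is 1/11 per hour.
Known contribution: 1/66 per hour.
So Farah's rate is 1/11 − 1/66 = 5/66, meaning 66/5 hours alone.

66/5 hours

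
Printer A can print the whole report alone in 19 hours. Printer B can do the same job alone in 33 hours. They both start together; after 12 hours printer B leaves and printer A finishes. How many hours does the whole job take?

133/11 hours

In the first 12 hours the combined rate is 52/627, so 208/209 of the job is done, leaving 1/209.
After printer B leaves the rate is 1/19 per hour; the remaining 1/209 takes 1/11 hours.
Total = 12 + 1/11 = 133/11 hours.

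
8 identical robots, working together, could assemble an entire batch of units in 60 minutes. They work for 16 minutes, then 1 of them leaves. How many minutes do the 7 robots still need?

One robot does 1/480 of the job per minute.
After 16 minutes with 8 robots, 4/15 is done (11/15 left).
With 7 robots the rate is 7/480, so the rest takes 11/15 ÷ 7/480 = 352/7 minutes.

352/7 minutes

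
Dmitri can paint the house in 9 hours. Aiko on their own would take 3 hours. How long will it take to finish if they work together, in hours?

9/4 hours

Combined rate: 1/9 + 1/3 = (1 + 3)/9 = 4/9 per hour.
Time = 1 ÷ (4/9) = 9/4 hours.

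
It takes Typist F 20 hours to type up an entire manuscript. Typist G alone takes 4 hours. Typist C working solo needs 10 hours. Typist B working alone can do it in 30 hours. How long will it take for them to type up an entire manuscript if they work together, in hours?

30/13 hours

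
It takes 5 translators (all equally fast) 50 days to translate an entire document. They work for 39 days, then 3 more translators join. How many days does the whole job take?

One translator does 1/250 of the job per day.
After 39 days with 5 translators, 39/50 is done (11/50 left).
With 8 translators the rate is 8/250 = 4/125, so the rest takes 11/50 ÷ 4/125 = 55/8 days.
Total = 39 + 55/8 = 367/8 days.

367/8 days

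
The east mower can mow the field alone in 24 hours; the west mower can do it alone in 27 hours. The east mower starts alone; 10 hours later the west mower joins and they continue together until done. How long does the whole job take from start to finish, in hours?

296/17 hours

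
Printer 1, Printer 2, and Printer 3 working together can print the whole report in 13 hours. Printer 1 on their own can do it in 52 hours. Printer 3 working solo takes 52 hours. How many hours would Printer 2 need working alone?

26 hours

Combined rate is 1/13 per hour.
Known contribution: 1/52 + 1/52 = (1 + 1)/52 = 2/52 = 1/26 per hour.
So Printer 2's rate is 1/13 − 1/26 = 1/26, meaning 26 hours alone.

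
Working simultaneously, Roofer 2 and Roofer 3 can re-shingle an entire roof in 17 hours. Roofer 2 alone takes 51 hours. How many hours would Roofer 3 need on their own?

Combined rate is 1/17 per hour.
Known contribution: 1/51 per hour.
So Roofer 3's rate is 1/17 − 1/51 = 2/51, meaning 51/2 hours alone.

51/2 hours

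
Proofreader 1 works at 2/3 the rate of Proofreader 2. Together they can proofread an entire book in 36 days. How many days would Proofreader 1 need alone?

Let Proofreader 2's rate be r; then Proofreader 1's rate is (2/3)r, so together (2/3 + 1)r = (5/3)r = 1/36.
Thus r = 1/60 per day.
Proofreader 2 alone: 60 days; Proofreader 1 alone: 90 days.

90 days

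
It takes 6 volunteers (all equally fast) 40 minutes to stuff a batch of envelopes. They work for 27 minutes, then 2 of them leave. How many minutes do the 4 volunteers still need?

39/2 minutes

One volunteer does 1/240 of the job per minute.
After 27 minutes with 6 volunteers, 27/40 is done (13/40 left).
With 4 volunteers the rate is 4/240 = 1/60, so the rest takes 13/40 ÷ 1/60 = 39/2 minutes.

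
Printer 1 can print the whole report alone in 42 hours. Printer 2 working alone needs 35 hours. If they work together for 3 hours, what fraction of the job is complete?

Combined rate: 1/42 + 1/35 = (5 + 6)/210 = 11/210 per hour.
In 3 hours they complete 3·11/210 = 11/70 of the job.

11/70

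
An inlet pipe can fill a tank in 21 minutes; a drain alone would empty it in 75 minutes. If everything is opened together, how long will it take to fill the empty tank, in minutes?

Net rate = 1/21 − 1/75 = (25 − 7)/525 = 18/525 = 6/175 per minute.
Filling time = 1 ÷ (6/175) = 175/6 minutes.

175/6 minutes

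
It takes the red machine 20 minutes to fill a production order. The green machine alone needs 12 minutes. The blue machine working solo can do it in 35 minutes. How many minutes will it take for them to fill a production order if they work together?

105/17 minutes

Combined rate: 1/20 + 1/12 + 1/35 = (21 + 35 + 12)/420 = 68/420 = 17/105 per minute.
Time = 1 ÷ (17/105) = 105/17 minutes.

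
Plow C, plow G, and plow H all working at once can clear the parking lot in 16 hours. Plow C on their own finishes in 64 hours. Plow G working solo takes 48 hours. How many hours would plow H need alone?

Combined rate is 1/16 per hour.
Known contribution: 1/64 + 1/48 = (3 + 4)/192 = 7/192 per hour.
So plow H's rate is 1/16 − 7/192 = 5/192, meaning 192/5 hours alone.

192/5 hours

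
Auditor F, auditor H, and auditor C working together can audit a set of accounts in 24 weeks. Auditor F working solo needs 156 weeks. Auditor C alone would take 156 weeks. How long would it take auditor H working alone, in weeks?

Combined rate is 1/24 per week.
Known contribution: 1/156 + 1/156 = (1 + 1)/156 = 2/156 = 1/78 per week.
So auditor H's rate is 1/24 − 1/78 = 3/104, meaning 104/3 weeks alone.

104/3 weeks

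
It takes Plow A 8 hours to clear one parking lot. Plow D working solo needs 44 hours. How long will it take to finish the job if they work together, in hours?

88/13 hours

Combined rate: 1/8 + 1/44 = (11 + 2)/88 = 13/88 per hour.
Time = 1 ÷ (13/88) = 88/13 hours.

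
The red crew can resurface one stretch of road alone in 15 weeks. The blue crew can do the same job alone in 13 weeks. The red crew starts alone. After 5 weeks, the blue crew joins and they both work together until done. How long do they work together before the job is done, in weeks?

In the first 5 weeks the red crew alone does 5/15 = 1/3 of the job, leaving 2/3.
Once everyone is working, combined rate: 1/15 + 1/13 = (13 + 15)/195 = 28/195 per week.
Remaining 2/3 at 28/195 per week takes 65/14 weeks.

65/14 weeks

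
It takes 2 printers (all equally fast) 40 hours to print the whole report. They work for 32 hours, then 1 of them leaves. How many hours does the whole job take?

48 hours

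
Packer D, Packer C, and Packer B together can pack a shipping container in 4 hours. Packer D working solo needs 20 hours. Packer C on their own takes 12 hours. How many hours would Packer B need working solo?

60/7 hours

Combined rate is 1/4 per hour.
Known contribution: 1/20 + 1/12 = (3 + 5)/60 = 8/60 = 2/15 per hour.
So Packer B's rate is 1/4 − 2/15 = 7/60, meaning 60/7 hours alone.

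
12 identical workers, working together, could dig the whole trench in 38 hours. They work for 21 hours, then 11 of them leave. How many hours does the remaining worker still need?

One worker does 1/456 of the job per hour.
After 21 hours with 12 workers, 21/38 is done (17/38 left).
With 1 worker the rate is 1/456, so the rest takes 17/38 ÷ 1/456 = 204 hours.

204 hours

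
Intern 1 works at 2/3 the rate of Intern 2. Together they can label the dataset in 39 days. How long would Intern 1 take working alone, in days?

195/2 days

Let Intern 2's rate be r; then Intern 1's rate is (2/3)r, so together (2/3 + 1)r = (5/3)r = 1/39.
Thus r = 1/65 per day.
Intern 2 alone: 65 days; Intern 1 alone: 195/2 days.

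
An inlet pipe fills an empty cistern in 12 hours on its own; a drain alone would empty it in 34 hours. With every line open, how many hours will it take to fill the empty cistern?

Net rate = 1/12 − 1/34 = (17 − 6)/204 = 11/204 per hour.
Filling time = 1 ÷ (11/204) = 204/11 hours.

204/11 hours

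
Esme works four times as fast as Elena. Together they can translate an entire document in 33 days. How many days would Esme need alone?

165/4 days

Let Elena's rate be r; then Esme's rate is 4r, so together (4 + 1)r = 5r = 1/33.
Thus r = 1/165 per day.
Elena alone: 165 days; Esme alone: 165/4 days.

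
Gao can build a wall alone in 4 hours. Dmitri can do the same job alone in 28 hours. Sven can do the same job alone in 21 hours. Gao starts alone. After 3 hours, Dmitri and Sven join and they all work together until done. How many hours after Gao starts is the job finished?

In the first 3 hours Gao alone does 3/4 of the job, leaving 1/4.
Once everyone is working, combined rate: 1/4 + 1/28 + 1/21 = (21 + 3 + 4)/84 = 28/84 = 1/3 per hour.
Remaining 1/4 at 1/3 per hour takes 3/4 hours.
Total from the start = 3 + 3/4 = 15/4 hours.

15/4 hours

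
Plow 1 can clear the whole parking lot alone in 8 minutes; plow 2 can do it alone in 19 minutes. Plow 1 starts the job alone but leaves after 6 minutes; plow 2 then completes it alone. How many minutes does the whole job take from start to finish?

43/4 minutes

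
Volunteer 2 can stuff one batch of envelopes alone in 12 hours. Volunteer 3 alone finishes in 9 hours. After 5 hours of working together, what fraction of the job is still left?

Combined rate: 1/12 + 1/9 = (3 + 4)/36 = 7/36 per hour.
In 5 hours they complete 5·7/36 = 35/36 of the job.
So 1/36 remains.

1/36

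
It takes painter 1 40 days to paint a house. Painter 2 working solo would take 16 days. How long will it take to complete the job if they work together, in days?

80/7 days

Combined rate: 1/40 + 1/16 = (2 + 5)/80 = 7/80 per day.
Time = 1 ÷ (7/80) = 80/7 days.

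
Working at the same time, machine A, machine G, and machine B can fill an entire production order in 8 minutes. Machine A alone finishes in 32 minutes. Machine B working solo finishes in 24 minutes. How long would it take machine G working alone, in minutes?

96/5 minutes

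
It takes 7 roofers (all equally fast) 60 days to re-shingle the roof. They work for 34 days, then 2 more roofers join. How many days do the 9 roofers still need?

182/9 days

One roofer does 1/420 of the job per day.
After 34 days with 7 roofers, 17/30 is done (13/30 left).
With 9 roofers the rate is 9/420 = 3/140, so the rest takes 13/30 ÷ 3/140 = 182/9 days.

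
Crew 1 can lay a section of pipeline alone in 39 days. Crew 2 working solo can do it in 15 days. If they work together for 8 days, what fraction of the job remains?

17/65

Combined rate: 1/39 + 1/15 = (5 + 13)/195 = 18/195 = 6/65 per day.
In 8 days they complete 8·6/65 = 48/65 of the job.
So 17/65 remains.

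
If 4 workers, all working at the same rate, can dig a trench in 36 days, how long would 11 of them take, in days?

Total work is 4·36 = 144 worker-days.
With 11 workers: 144/11 days.

144/11 days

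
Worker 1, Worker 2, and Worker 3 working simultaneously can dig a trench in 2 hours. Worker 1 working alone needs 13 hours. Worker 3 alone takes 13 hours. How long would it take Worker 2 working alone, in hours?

26/9 hours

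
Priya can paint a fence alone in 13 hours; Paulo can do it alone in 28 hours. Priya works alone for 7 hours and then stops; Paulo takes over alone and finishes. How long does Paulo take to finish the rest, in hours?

In 7 hours Priya does 7/13 of the job, leaving 6/13.
Paulo works at 1/28 per hour, so finishing takes 6/13 ÷ 1/28 = 168/13 hours.

168/13 hours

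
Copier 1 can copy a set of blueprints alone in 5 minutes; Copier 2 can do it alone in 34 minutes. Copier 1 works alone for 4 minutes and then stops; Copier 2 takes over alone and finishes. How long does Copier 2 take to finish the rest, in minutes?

In 4 minutes Copier 1 does 4/5 of the job, leaving 1/5.
Copier 2 works at 1/34 per minute, so finishing takes 1/5 ÷ 1/34 = 34/5 minutes.

34/5 minutes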